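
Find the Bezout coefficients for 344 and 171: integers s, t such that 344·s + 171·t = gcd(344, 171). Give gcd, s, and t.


Euclidean algorithm on (344, 171) — divide until remainder is 0:
  344 = 2 · 171 + 2
  171 = 85 · 2 + 1
  2 = 2 · 1 + 0
gcd(344, 171) = 1.
Track Bezout coefficients alongside the remainders: start with r₀ = 344 = a·1 + b·0 (s = 1, t = 0) and r₁ = 171 = a·0 + b·1 (s = 0, t = 1); each new remainder r_{k+1} = r_{k-1} − q_k·r_k inherits s_{k+1} = s_{k-1} − q_k·s_k, t_{k+1} = t_{k-1} − q_k·t_k, so r_k = a·s_k + b·t_k at every step:
  q = 2: r = 2, s = 1 − 2·0 = 1, t = 0 − 2·1 = -2  (check: 344·1 + 171·(-2) = 2)
  q = 85: r = 1, s = 0 − 85·1 = -85, t = 1 − 85·(-2) = 171  (check: 344·(-85) + 171·171 = 1)
The row with r = 1 (the gcd) gives the Bezout coefficients s = -85, t = 171.
Result: 344 · (-85) + 171 · (171) = 1.

gcd(344, 171) = 1; s = -85, t = 171 (check: 344·(-85) + 171·171 = 1).


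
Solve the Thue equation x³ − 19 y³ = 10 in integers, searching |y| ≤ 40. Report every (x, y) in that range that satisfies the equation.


The equation is x³ - 19y³ = 10. For fixed y, x³ = 19·y³ + 10, so a solution requires the RHS to be a perfect cube.
Strategy: iterate y from -40 to 40, compute RHS = 19·y³ + 10, and check whether it is a (positive or negative) perfect cube.
Check small values of y:
  y = 0: RHS = 10 is not a perfect cube.
  y = 1: RHS = 29 is not a perfect cube.
  y = -1: RHS = -9 is not a perfect cube.
  y = 2: RHS = 162 is not a perfect cube.
  y = -2: RHS = -142 is not a perfect cube.
  y = 3: RHS = 523 is not a perfect cube.
  y = -3: RHS = -503 is not a perfect cube.
Continuing the search up to |y| = 40 finds no solutions either.
No (x, y) in the scanned range satisfies the equation.

No integer solutions with |y| ≤ 40.


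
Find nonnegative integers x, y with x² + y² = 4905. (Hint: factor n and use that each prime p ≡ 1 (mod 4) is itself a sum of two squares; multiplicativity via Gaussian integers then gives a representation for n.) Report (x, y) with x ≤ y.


Step 1: Factor n = 4905 = 3^2 · 5 · 109.
Step 2: Check the mod-4 condition on each prime factor: 3 ≡ 3 (mod 4), exponent 2 (must be even); 5 ≡ 1 (mod 4), exponent 1; 109 ≡ 1 (mod 4), exponent 1.
All primes ≡ 3 (mod 4) appear to even exponent (or don't appear), so by the two-squares theorem n IS expressible as a sum of two squares.
Step 3: Build a representation. Group n = k² · m with k = 3 and m = 5 · 109 = 545 (a product of primes ≡ 1 (mod 4)); a representation of m scales to one of n via (k·x)² + (k·y)² = k²(x² + y²). Each prime p ≡ 1 (mod 4) is itself a sum of two squares; find a² by testing p − a² for a perfect square:
  5: 5 − 1² = 4 = 2² ⇒ 5 = 1² + 2².
  109: 109 − 1² = 108, 109 − 2² = 105, 109 − 3² = 100 = 10² ⇒ 109 = 3² + 10².
  Combine using the Brahmagupta–Fibonacci identity (a² + b²)(c² + d²) = (ac − bd)² + (ad + bc)² = (ac + bd)² + (ad − bc)²:
  5 · 109 = 545: from (1² + 2²)(3² + 10²), take (1·3 − 2·10, 1·10 + 2·3) = (3 − 20, 10 + 6) = (-17, 16); dropping signs (only squares matter) gives (17, 16); check 17² + 16² = 289 + 256 = 545 ✓.
  Scale by k = 3: (3·17, 3·16) = (51, 48).
Step 4: Order so x ≤ y and verify: 48² + 51² = 2304 + 2601 = 4905 = n. ✓

n = 4905 = 48² + 51² (one valid representation with x ≤ y).


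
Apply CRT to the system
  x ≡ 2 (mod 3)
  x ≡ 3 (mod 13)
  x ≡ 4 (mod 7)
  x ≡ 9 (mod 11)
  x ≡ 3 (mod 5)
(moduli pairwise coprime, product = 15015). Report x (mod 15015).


Product of moduli M = 3 · 13 · 7 · 11 · 5 = 15015.
Merge one congruence at a time:
  Start: x ≡ 2 (mod 3).
  Combine with x ≡ 3 (mod 13); new modulus lcm = 39.
    Write x = 2 + 3·t and substitute into x ≡ 3 (mod 13): 3·t ≡ 3 − 2 = 1 (mod 13).
    The inverse of 3 mod 13 is 9 (since 3·9 = 27 = 2·13 + 1), so t ≡ 9·1 = 9 ≡ 9 (mod 13).
    Then x = 2 + 3·9 = 29, valid modulo lcm(3, 13) = 39: x ≡ 29 (mod 39).
  Combine with x ≡ 4 (mod 7); new modulus lcm = 273.
    Write x = 29 + 39·t and substitute into x ≡ 4 (mod 7): 39·t ≡ 4 − 29 = -25 (mod 7).
    Reduce coefficients mod 7: 4·t ≡ 3 (mod 7).
    The inverse of 4 mod 7 is 2 (since 4·2 = 8 = 1·7 + 1), so t ≡ 2·3 = 6 ≡ 6 (mod 7).
    Then x = 29 + 39·6 = 263, valid modulo lcm(39, 7) = 273: x ≡ 263 (mod 273).
  Combine with x ≡ 9 (mod 11); new modulus lcm = 3003.
    Write x = 263 + 273·t and substitute into x ≡ 9 (mod 11): 273·t ≡ 9 − 263 = -254 (mod 11).
    Reduce coefficients mod 11: 9·t ≡ 10 (mod 11).
    The inverse of 9 mod 11 is 5 (since 9·5 = 45 = 4·11 + 1), so t ≡ 5·10 = 50 ≡ 6 (mod 11).
    Then x = 263 + 273·6 = 1901, valid modulo lcm(273, 11) = 3003: x ≡ 1901 (mod 3003).
  Combine with x ≡ 3 (mod 5); new modulus lcm = 15015.
    Write x = 1901 + 3003·t and substitute into x ≡ 3 (mod 5): 3003·t ≡ 3 − 1901 = -1898 (mod 5).
    Reduce coefficients mod 5: 3·t ≡ 2 (mod 5).
    The inverse of 3 mod 5 is 2 (since 3·2 = 6 = 1·5 + 1), so t ≡ 2·2 = 4 ≡ 4 (mod 5).
    Then x = 1901 + 3003·4 = 13913, valid modulo lcm(3003, 5) = 15015: x ≡ 13913 (mod 15015).
Verify against each original: 13913 mod 3 = 2, 13913 mod 13 = 3, 13913 mod 7 = 4, 13913 mod 11 = 9, 13913 mod 5 = 3.

x ≡ 13913 (mod 15015).


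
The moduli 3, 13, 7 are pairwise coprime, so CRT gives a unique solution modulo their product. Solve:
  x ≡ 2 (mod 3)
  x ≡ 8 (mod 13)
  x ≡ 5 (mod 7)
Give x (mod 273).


Moduli 3, 13, 7 are pairwise coprime; by CRT there is a unique solution modulo M = 3 · 13 · 7 = 273.
Solve pairwise, accumulating the modulus:
  Start with x ≡ 2 (mod 3).
  Combine with x ≡ 8 (mod 13): since gcd(3, 13) = 1, we get a unique residue mod 39.
    Write x = 2 + 3·t and substitute into x ≡ 8 (mod 13): 3·t ≡ 8 − 2 = 6 (mod 13).
    The inverse of 3 mod 13 is 9 (since 3·9 = 27 = 2·13 + 1), so t ≡ 9·6 = 54 ≡ 2 (mod 13).
    Then x = 2 + 3·2 = 8, valid modulo lcm(3, 13) = 39: x ≡ 8 (mod 39).
  Combine with x ≡ 5 (mod 7): since gcd(39, 7) = 1, we get a unique residue mod 273.
    Write x = 8 + 39·t and substitute into x ≡ 5 (mod 7): 39·t ≡ 5 − 8 = -3 (mod 7).
    Reduce coefficients mod 7: 4·t ≡ 4 (mod 7).
    The inverse of 4 mod 7 is 2 (since 4·2 = 8 = 1·7 + 1), so t ≡ 2·4 = 8 ≡ 1 (mod 7).
    Then x = 8 + 39·1 = 47, valid modulo lcm(39, 7) = 273: x ≡ 47 (mod 273).
Verify: 47 mod 3 = 2 ✓, 47 mod 13 = 8 ✓, 47 mod 7 = 5 ✓.

x ≡ 47 (mod 273).


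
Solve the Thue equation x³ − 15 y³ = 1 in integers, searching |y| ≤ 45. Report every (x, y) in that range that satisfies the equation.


The equation is x³ - 15y³ = 1. For fixed y, x³ = 15·y³ + 1, so a solution requires the RHS to be a perfect cube.
Strategy: iterate y from -45 to 45, compute RHS = 15·y³ + 1, and check whether it is a (positive or negative) perfect cube.
Check small values of y:
  y = 0: RHS = 1 = (1)³ ⇒ x = 1 works.
  y = 1: RHS = 16 is not a perfect cube.
  y = -1: RHS = -14 is not a perfect cube.
  y = 2: RHS = 121 is not a perfect cube.
  y = -2: RHS = -119 is not a perfect cube.
  y = 3: RHS = 406 is not a perfect cube.
  y = -3: RHS = -404 is not a perfect cube.
Continuing the search up to |y| = 45 finds no further solutions beyond those listed.
Collected solutions: (1, 0).

Solutions (with |y| ≤ 45): (1, 0).


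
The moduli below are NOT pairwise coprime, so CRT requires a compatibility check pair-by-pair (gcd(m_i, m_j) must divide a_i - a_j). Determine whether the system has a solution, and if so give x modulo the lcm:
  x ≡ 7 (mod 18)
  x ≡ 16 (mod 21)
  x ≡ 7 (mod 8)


Moduli 18, 21, 8 are not pairwise coprime, so CRT works modulo lcm(m_i) when all pairwise compatibility conditions hold.
Pairwise compatibility: gcd(m_i, m_j) must divide a_i - a_j for every pair.
Merge one congruence at a time:
  Start: x ≡ 7 (mod 18).
  Combine with x ≡ 16 (mod 21): gcd(18, 21) = 3; 16 - 7 = 9, which IS divisible by 3, so compatible.
    Write x = 7 + 18·t and substitute into x ≡ 16 (mod 21): 18·t ≡ 16 − 7 = 9 (mod 21).
    Divide the congruence (and modulus) by g = 3: 6·t ≡ 3 (mod 7).
    The inverse of 6 mod 7 is 6 (since 6·6 = 36 = 5·7 + 1), so t ≡ 6·3 = 18 ≡ 4 (mod 7).
    Then x = 7 + 18·4 = 79, valid modulo lcm(18, 21) = 126: x ≡ 79 (mod 126).
  Combine with x ≡ 7 (mod 8): gcd(126, 8) = 2; 7 - 79 = -72, which IS divisible by 2, so compatible.
    Write x = 79 + 126·t and substitute into x ≡ 7 (mod 8): 126·t ≡ 7 − 79 = -72 (mod 8).
    Divide the congruence (and modulus) by g = 2: 63·t ≡ -36 (mod 4).
    Reduce coefficients mod 4: 3·t ≡ 0 (mod 4).
    The inverse of 3 mod 4 is 3 (since 3·3 = 9 = 2·4 + 1), so t ≡ 3·0 = 0 ≡ 0 (mod 4).
    Then x = 79 + 126·0 = 79, valid modulo lcm(126, 8) = 504: x ≡ 79 (mod 504).
Verify: 79 mod 18 = 7, 79 mod 21 = 16, 79 mod 8 = 7.

x ≡ 79 (mod 504).


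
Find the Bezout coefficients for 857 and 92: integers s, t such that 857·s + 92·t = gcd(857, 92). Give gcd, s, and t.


Euclidean algorithm on (857, 92) — divide until remainder is 0:
  857 = 9 · 92 + 29
  92 = 3 · 29 + 5
  29 = 5 · 5 + 4
  5 = 1 · 4 + 1
  4 = 4 · 1 + 0
gcd(857, 92) = 1.
Track Bezout coefficients alongside the remainders: start with r₀ = 857 = a·1 + b·0 (s = 1, t = 0) and r₁ = 92 = a·0 + b·1 (s = 0, t = 1); each new remainder r_{k+1} = r_{k-1} − q_k·r_k inherits s_{k+1} = s_{k-1} − q_k·s_k, t_{k+1} = t_{k-1} − q_k·t_k, so r_k = a·s_k + b·t_k at every step:
  q = 9: r = 29, s = 1 − 9·0 = 1, t = 0 − 9·1 = -9  (check: 857·1 + 92·(-9) = 29)
  q = 3: r = 5, s = 0 − 3·1 = -3, t = 1 − 3·(-9) = 28  (check: 857·(-3) + 92·28 = 5)
  q = 5: r = 4, s = 1 − 5·(-3) = 16, t = -9 − 5·28 = -149  (check: 857·16 + 92·(-149) = 4)
  q = 1: r = 1, s = -3 − 1·16 = -19, t = 28 − 1·(-149) = 177  (check: 857·(-19) + 92·177 = 1)
The row with r = 1 (the gcd) gives the Bezout coefficients s = -19, t = 177.
Result: 857 · (-19) + 92 · (177) = 1.

gcd(857, 92) = 1; s = -19, t = 177 (check: 857·(-19) + 92·177 = 1).


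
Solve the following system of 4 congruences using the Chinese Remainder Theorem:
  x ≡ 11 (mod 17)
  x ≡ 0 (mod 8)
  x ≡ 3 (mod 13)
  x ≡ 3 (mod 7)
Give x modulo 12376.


Product of moduli M = 17 · 8 · 13 · 7 = 12376.
Merge one congruence at a time:
  Start: x ≡ 11 (mod 17).
  Combine with x ≡ 0 (mod 8); new modulus lcm = 136.
    Write x = 11 + 17·t and substitute into x ≡ 0 (mod 8): 17·t ≡ 0 − 11 = -11 (mod 8).
    Reduce coefficients mod 8: 1·t ≡ 5 (mod 8).
    So t ≡ 5 (mod 8).
    Then x = 11 + 17·5 = 96, valid modulo lcm(17, 8) = 136: x ≡ 96 (mod 136).
  Combine with x ≡ 3 (mod 13); new modulus lcm = 1768.
    Write x = 96 + 136·t and substitute into x ≡ 3 (mod 13): 136·t ≡ 3 − 96 = -93 (mod 13).
    Reduce coefficients mod 13: 6·t ≡ 11 (mod 13).
    The inverse of 6 mod 13 is 11 (since 6·11 = 66 = 5·13 + 1), so t ≡ 11·11 = 121 ≡ 4 (mod 13).
    Then x = 96 + 136·4 = 640, valid modulo lcm(136, 13) = 1768: x ≡ 640 (mod 1768).
  Combine with x ≡ 3 (mod 7); new modulus lcm = 12376.
    Write x = 640 + 1768·t and substitute into x ≡ 3 (mod 7): 1768·t ≡ 3 − 640 = -637 (mod 7).
    Reduce coefficients mod 7: 4·t ≡ 0 (mod 7).
    The inverse of 4 mod 7 is 2 (since 4·2 = 8 = 1·7 + 1), so t ≡ 2·0 = 0 ≡ 0 (mod 7).
    Then x = 640 + 1768·0 = 640, valid modulo lcm(1768, 7) = 12376: x ≡ 640 (mod 12376).
Verify against each original: 640 mod 17 = 11, 640 mod 8 = 0, 640 mod 13 = 3, 640 mod 7 = 3.

x ≡ 640 (mod 12376).


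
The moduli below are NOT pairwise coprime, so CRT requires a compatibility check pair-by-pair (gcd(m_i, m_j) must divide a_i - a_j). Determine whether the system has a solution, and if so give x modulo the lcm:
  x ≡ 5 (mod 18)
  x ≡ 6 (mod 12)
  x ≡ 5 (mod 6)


Moduli 18, 12, 6 are not pairwise coprime, so CRT works modulo lcm(m_i) when all pairwise compatibility conditions hold.
Pairwise compatibility: gcd(m_i, m_j) must divide a_i - a_j for every pair.
Merge one congruence at a time:
  Start: x ≡ 5 (mod 18).
  Combine with x ≡ 6 (mod 12): gcd(18, 12) = 6, and 6 - 5 = 1 is NOT divisible by 6.
    ⇒ system is inconsistent (no integer solution).

No solution (the system is inconsistent).


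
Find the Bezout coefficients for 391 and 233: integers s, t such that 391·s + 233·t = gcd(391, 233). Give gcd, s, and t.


Euclidean algorithm on (391, 233) — divide until remainder is 0:
  391 = 1 · 233 + 158
  233 = 1 · 158 + 75
  158 = 2 · 75 + 8
  75 = 9 · 8 + 3
  8 = 2 · 3 + 2
  3 = 1 · 2 + 1
  2 = 2 · 1 + 0
gcd(391, 233) = 1.
Track Bezout coefficients alongside the remainders: start with r₀ = 391 = a·1 + b·0 (s = 1, t = 0) and r₁ = 233 = a·0 + b·1 (s = 0, t = 1); each new remainder r_{k+1} = r_{k-1} − q_k·r_k inherits s_{k+1} = s_{k-1} − q_k·s_k, t_{k+1} = t_{k-1} − q_k·t_k, so r_k = a·s_k + b·t_k at every step:
  q = 1: r = 158, s = 1 − 1·0 = 1, t = 0 − 1·1 = -1  (check: 391·1 + 233·(-1) = 158)
  q = 1: r = 75, s = 0 − 1·1 = -1, t = 1 − 1·(-1) = 2  (check: 391·(-1) + 233·2 = 75)
  q = 2: r = 8, s = 1 − 2·(-1) = 3, t = -1 − 2·2 = -5  (check: 391·3 + 233·(-5) = 8)
  q = 9: r = 3, s = -1 − 9·3 = -28, t = 2 − 9·(-5) = 47  (check: 391·(-28) + 233·47 = 3)
  q = 2: r = 2, s = 3 − 2·(-28) = 59, t = -5 − 2·47 = -99  (check: 391·59 + 233·(-99) = 2)
  q = 1: r = 1, s = -28 − 1·59 = -87, t = 47 − 1·(-99) = 146  (check: 391·(-87) + 233·146 = 1)
The row with r = 1 (the gcd) gives the Bezout coefficients s = -87, t = 146.
Result: 391 · (-87) + 233 · (146) = 1.

gcd(391, 233) = 1; s = -87, t = 146 (check: 391·(-87) + 233·146 = 1).


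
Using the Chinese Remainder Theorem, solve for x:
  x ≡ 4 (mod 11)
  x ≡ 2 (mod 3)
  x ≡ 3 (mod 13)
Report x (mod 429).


Moduli 11, 3, 13 are pairwise coprime; by CRT there is a unique solution modulo M = 11 · 3 · 13 = 429.
Solve pairwise, accumulating the modulus:
  Start with x ≡ 4 (mod 11).
  Combine with x ≡ 2 (mod 3): since gcd(11, 3) = 1, we get a unique residue mod 33.
    Write x = 4 + 11·t and substitute into x ≡ 2 (mod 3): 11·t ≡ 2 − 4 = -2 (mod 3).
    Reduce coefficients mod 3: 2·t ≡ 1 (mod 3).
    The inverse of 2 mod 3 is 2 (since 2·2 = 4 = 1·3 + 1), so t ≡ 2·1 = 2 ≡ 2 (mod 3).
    Then x = 4 + 11·2 = 26, valid modulo lcm(11, 3) = 33: x ≡ 26 (mod 33).
  Combine with x ≡ 3 (mod 13): since gcd(33, 13) = 1, we get a unique residue mod 429.
    Write x = 26 + 33·t and substitute into x ≡ 3 (mod 13): 33·t ≡ 3 − 26 = -23 (mod 13).
    Reduce coefficients mod 13: 7·t ≡ 3 (mod 13).
    The inverse of 7 mod 13 is 2 (since 7·2 = 14 = 1·13 + 1), so t ≡ 2·3 = 6 ≡ 6 (mod 13).
    Then x = 26 + 33·6 = 224, valid modulo lcm(33, 13) = 429: x ≡ 224 (mod 429).
Verify: 224 mod 11 = 4 ✓, 224 mod 3 = 2 ✓, 224 mod 13 = 3 ✓.

x ≡ 224 (mod 429).


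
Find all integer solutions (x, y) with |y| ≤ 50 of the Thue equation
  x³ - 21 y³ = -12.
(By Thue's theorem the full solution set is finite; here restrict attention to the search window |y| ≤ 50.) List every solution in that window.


The equation is x³ - 21y³ = -12. For fixed y, x³ = 21·y³ − 12, so a solution requires the RHS to be a perfect cube.
Strategy: iterate y from -50 to 50, compute RHS = 21·y³ − 12, and check whether it is a (positive or negative) perfect cube.
Check small values of y:
  y = 0: RHS = -12 is not a perfect cube.
  y = 1: RHS = 9 is not a perfect cube.
  y = -1: RHS = -33 is not a perfect cube.
  y = 2: RHS = 156 is not a perfect cube.
  y = -2: RHS = -180 is not a perfect cube.
  y = 3: RHS = 555 is not a perfect cube.
  y = -3: RHS = -579 is not a perfect cube.
Continuing the search up to |y| = 50 finds no solutions either.
No (x, y) in the scanned range satisfies the equation.

No integer solutions with |y| ≤ 50.


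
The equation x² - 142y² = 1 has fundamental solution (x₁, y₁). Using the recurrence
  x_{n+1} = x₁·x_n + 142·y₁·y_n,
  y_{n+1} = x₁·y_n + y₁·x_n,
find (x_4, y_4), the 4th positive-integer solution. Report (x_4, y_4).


Step 1: Find the fundamental solution (x₁, y₁) of x² - 142y² = 1.
  Expand √142 as a continued fraction. a₀ = ⌊√142⌋ = 11; iterate m_{k+1} = d_k·a_k − m_k, d_{k+1} = (142 − m_{k+1}²)/d_k, a_{k+1} = ⌊(a₀ + m_{k+1})/d_{k+1}⌋ (starting m₀ = 0, d₀ = 1), with convergents p_k = a_k·p_{k-1} + p_{k-2}, q_k = a_k·q_{k-1} + q_{k-2} (p₋₁ = 1, q₋₁ = 0):
  k = 0: a₀ = 11; p₀/q₀ = 11/1; p₀² − 142·q₀² = 121 − 142 = -21.
  k = 1: m = 11, d = 21, a = ⌊(11 + 11)/21⌋ = 1; p/q = (1·11 + 1)/(1·1 + 0) = 12/1; p² − 142·q² = 144 − 142 = 2.
  k = 2: m = 10, d = 2, a = ⌊(11 + 10)/2⌋ = 10; p/q = (10·12 + 11)/(10·1 + 1) = 131/11; p² − 142·q² = 17161 − 17182 = -21.
  k = 3: m = 10, d = 21, a = ⌊(11 + 10)/21⌋ = 1; p/q = (1·131 + 12)/(1·11 + 1) = 143/12; p² − 142·q² = 20449 − 20448 = 1.
  The first convergent with p² − 142·q² = 1 gives the fundamental solution (x₁, y₁) = (143, 12).
Step 2: Apply the recurrence (x_{n+1}, y_{n+1}) = (x₁x_n + 142y₁y_n, x₁y_n + y₁x_n) repeatedly.
  From (x_1, y_1) = (143, 12): x_2 = 143·143 + 142·12·12 = 40897; y_2 = 143·12 + 12·143 = 3432.
  From (x_2, y_2) = (40897, 3432): x_3 = 143·40897 + 142·12·3432 = 11696399; y_3 = 143·3432 + 12·40897 = 981540.
  From (x_3, y_3) = (11696399, 981540): x_4 = 143·11696399 + 142·12·981540 = 3345129217; y_4 = 143·981540 + 12·11696399 = 280717008.
Step 3: Verify x_4² - 142·y_4² = 11189889478427033089 - 11189889478427033088 = 1 (should be 1). ✓

(x_1, y_1) = (143, 12); (x_4, y_4) = (3345129217, 280717008).


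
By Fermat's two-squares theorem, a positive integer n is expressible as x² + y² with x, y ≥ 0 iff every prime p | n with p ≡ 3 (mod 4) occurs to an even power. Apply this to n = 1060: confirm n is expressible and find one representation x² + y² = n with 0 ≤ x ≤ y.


Step 1: Factor n = 1060 = 2^2 · 5 · 53.
Step 2: Check the mod-4 condition on each prime factor: 2 = 2 (special); 5 ≡ 1 (mod 4), exponent 1; 53 ≡ 1 (mod 4), exponent 1.
All primes ≡ 3 (mod 4) appear to even exponent (or don't appear), so by the two-squares theorem n IS expressible as a sum of two squares.
Step 3: Build a representation. Group n = k² · m with k = 2 and m = 5 · 53 = 265 (a product of primes ≡ 1 (mod 4)); a representation of m scales to one of n via (k·x)² + (k·y)² = k²(x² + y²). Each prime p ≡ 1 (mod 4) is itself a sum of two squares; find a² by testing p − a² for a perfect square:
  5: 5 − 1² = 4 = 2² ⇒ 5 = 1² + 2².
  53: 53 − 1² = 52, 53 − 2² = 49 = 7² ⇒ 53 = 2² + 7².
  Combine using the Brahmagupta–Fibonacci identity (a² + b²)(c² + d²) = (ac − bd)² + (ad + bc)² = (ac + bd)² + (ad − bc)²:
  5 · 53 = 265: from (1² + 2²)(2² + 7²), take (1·2 − 2·7, 1·7 + 2·2) = (2 − 14, 7 + 4) = (-12, 11); dropping signs (only squares matter) gives (12, 11); check 12² + 11² = 144 + 121 = 265 ✓.
  Scale by k = 2: (2·12, 2·11) = (24, 22).
Step 4: Order so x ≤ y and verify: 22² + 24² = 484 + 576 = 1060 = n. ✓

n = 1060 = 22² + 24² (one valid representation with x ≤ y).


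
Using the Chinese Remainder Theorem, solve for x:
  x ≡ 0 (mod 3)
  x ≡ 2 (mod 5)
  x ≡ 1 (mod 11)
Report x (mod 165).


Moduli 3, 5, 11 are pairwise coprime; by CRT there is a unique solution modulo M = 3 · 5 · 11 = 165.
Solve pairwise, accumulating the modulus:
  Start with x ≡ 0 (mod 3).
  Combine with x ≡ 2 (mod 5): since gcd(3, 5) = 1, we get a unique residue mod 15.
    Write x = 0 + 3·t and substitute into x ≡ 2 (mod 5): 3·t ≡ 2 − 0 = 2 (mod 5).
    The inverse of 3 mod 5 is 2 (since 3·2 = 6 = 1·5 + 1), so t ≡ 2·2 = 4 ≡ 4 (mod 5).
    Then x = 0 + 3·4 = 12, valid modulo lcm(3, 5) = 15: x ≡ 12 (mod 15).
  Combine with x ≡ 1 (mod 11): since gcd(15, 11) = 1, we get a unique residue mod 165.
    Write x = 12 + 15·t and substitute into x ≡ 1 (mod 11): 15·t ≡ 1 − 12 = -11 (mod 11).
    Reduce coefficients mod 11: 4·t ≡ 0 (mod 11).
    The inverse of 4 mod 11 is 3 (since 4·3 = 12 = 1·11 + 1), so t ≡ 3·0 = 0 ≡ 0 (mod 11).
    Then x = 12 + 15·0 = 12, valid modulo lcm(15, 11) = 165: x ≡ 12 (mod 165).
Verify: 12 mod 3 = 0 ✓, 12 mod 5 = 2 ✓, 12 mod 11 = 1 ✓.

x ≡ 12 (mod 165).


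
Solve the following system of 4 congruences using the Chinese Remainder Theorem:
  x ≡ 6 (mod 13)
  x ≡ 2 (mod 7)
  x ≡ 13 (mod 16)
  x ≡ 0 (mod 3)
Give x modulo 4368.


Product of moduli M = 13 · 7 · 16 · 3 = 4368.
Merge one congruence at a time:
  Start: x ≡ 6 (mod 13).
  Combine with x ≡ 2 (mod 7); new modulus lcm = 91.
    Write x = 6 + 13·t and substitute into x ≡ 2 (mod 7): 13·t ≡ 2 − 6 = -4 (mod 7).
    Reduce coefficients mod 7: 6·t ≡ 3 (mod 7).
    The inverse of 6 mod 7 is 6 (since 6·6 = 36 = 5·7 + 1), so t ≡ 6·3 = 18 ≡ 4 (mod 7).
    Then x = 6 + 13·4 = 58, valid modulo lcm(13, 7) = 91: x ≡ 58 (mod 91).
  Combine with x ≡ 13 (mod 16); new modulus lcm = 1456.
    Write x = 58 + 91·t and substitute into x ≡ 13 (mod 16): 91·t ≡ 13 − 58 = -45 (mod 16).
    Reduce coefficients mod 16: 11·t ≡ 3 (mod 16).
    The inverse of 11 mod 16 is 3 (since 11·3 = 33 = 2·16 + 1), so t ≡ 3·3 = 9 ≡ 9 (mod 16).
    Then x = 58 + 91·9 = 877, valid modulo lcm(91, 16) = 1456: x ≡ 877 (mod 1456).
  Combine with x ≡ 0 (mod 3); new modulus lcm = 4368.
    Write x = 877 + 1456·t and substitute into x ≡ 0 (mod 3): 1456·t ≡ 0 − 877 = -877 (mod 3).
    Reduce coefficients mod 3: 1·t ≡ 2 (mod 3).
    So t ≡ 2 (mod 3).
    Then x = 877 + 1456·2 = 3789, valid modulo lcm(1456, 3) = 4368: x ≡ 3789 (mod 4368).
Verify against each original: 3789 mod 13 = 6, 3789 mod 7 = 2, 3789 mod 16 = 13, 3789 mod 3 = 0.

x ≡ 3789 (mod 4368).


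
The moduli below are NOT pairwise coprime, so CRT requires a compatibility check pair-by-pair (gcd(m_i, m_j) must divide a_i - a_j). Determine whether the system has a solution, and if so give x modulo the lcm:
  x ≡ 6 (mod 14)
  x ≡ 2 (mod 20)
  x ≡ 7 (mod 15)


Moduli 14, 20, 15 are not pairwise coprime, so CRT works modulo lcm(m_i) when all pairwise compatibility conditions hold.
Pairwise compatibility: gcd(m_i, m_j) must divide a_i - a_j for every pair.
Merge one congruence at a time:
  Start: x ≡ 6 (mod 14).
  Combine with x ≡ 2 (mod 20): gcd(14, 20) = 2; 2 - 6 = -4, which IS divisible by 2, so compatible.
    Write x = 6 + 14·t and substitute into x ≡ 2 (mod 20): 14·t ≡ 2 − 6 = -4 (mod 20).
    Divide the congruence (and modulus) by g = 2: 7·t ≡ -2 (mod 10).
    Reduce coefficients mod 10: 7·t ≡ 8 (mod 10).
    The inverse of 7 mod 10 is 3 (since 7·3 = 21 = 2·10 + 1), so t ≡ 3·8 = 24 ≡ 4 (mod 10).
    Then x = 6 + 14·4 = 62, valid modulo lcm(14, 20) = 140: x ≡ 62 (mod 140).
  Combine with x ≡ 7 (mod 15): gcd(140, 15) = 5; 7 - 62 = -55, which IS divisible by 5, so compatible.
    Write x = 62 + 140·t and substitute into x ≡ 7 (mod 15): 140·t ≡ 7 − 62 = -55 (mod 15).
    Divide the congruence (and modulus) by g = 5: 28·t ≡ -11 (mod 3).
    Reduce coefficients mod 3: 1·t ≡ 1 (mod 3).
    So t ≡ 1 (mod 3).
    Then x = 62 + 140·1 = 202, valid modulo lcm(140, 15) = 420: x ≡ 202 (mod 420).
Verify: 202 mod 14 = 6, 202 mod 20 = 2, 202 mod 15 = 7.

x ≡ 202 (mod 420).


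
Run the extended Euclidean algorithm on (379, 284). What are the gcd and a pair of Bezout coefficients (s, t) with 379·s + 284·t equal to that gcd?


Euclidean algorithm on (379, 284) — divide until remainder is 0:
  379 = 1 · 284 + 95
  284 = 2 · 95 + 94
  95 = 1 · 94 + 1
  94 = 94 · 1 + 0
gcd(379, 284) = 1.
Track Bezout coefficients alongside the remainders: start with r₀ = 379 = a·1 + b·0 (s = 1, t = 0) and r₁ = 284 = a·0 + b·1 (s = 0, t = 1); each new remainder r_{k+1} = r_{k-1} − q_k·r_k inherits s_{k+1} = s_{k-1} − q_k·s_k, t_{k+1} = t_{k-1} − q_k·t_k, so r_k = a·s_k + b·t_k at every step:
  q = 1: r = 95, s = 1 − 1·0 = 1, t = 0 − 1·1 = -1  (check: 379·1 + 284·(-1) = 95)
  q = 2: r = 94, s = 0 − 2·1 = -2, t = 1 − 2·(-1) = 3  (check: 379·(-2) + 284·3 = 94)
  q = 1: r = 1, s = 1 − 1·(-2) = 3, t = -1 − 1·3 = -4  (check: 379·3 + 284·(-4) = 1)
The row with r = 1 (the gcd) gives the Bezout coefficients s = 3, t = -4.
Result: 379 · (3) + 284 · (-4) = 1.

gcd(379, 284) = 1; s = 3, t = -4 (check: 379·3 + 284·(-4) = 1).


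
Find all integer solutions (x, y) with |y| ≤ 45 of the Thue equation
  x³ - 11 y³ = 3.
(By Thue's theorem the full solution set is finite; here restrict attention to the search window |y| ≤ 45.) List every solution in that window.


The equation is x³ - 11y³ = 3. For fixed y, x³ = 11·y³ + 3, so a solution requires the RHS to be a perfect cube.
Strategy: iterate y from -45 to 45, compute RHS = 11·y³ + 3, and check whether it is a (positive or negative) perfect cube.
Check small values of y:
  y = 0: RHS = 3 is not a perfect cube.
  y = 1: RHS = 14 is not a perfect cube.
  y = -1: RHS = -8 = (-2)³ ⇒ x = -2 works.
  y = 2: RHS = 91 is not a perfect cube.
  y = -2: RHS = -85 is not a perfect cube.
  y = 3: RHS = 300 is not a perfect cube.
  y = -3: RHS = -294 is not a perfect cube.
Continuing the search up to |y| = 45 finds no further solutions beyond those listed.
Collected solutions: (-2, -1).

Solutions (with |y| ≤ 45): (-2, -1).


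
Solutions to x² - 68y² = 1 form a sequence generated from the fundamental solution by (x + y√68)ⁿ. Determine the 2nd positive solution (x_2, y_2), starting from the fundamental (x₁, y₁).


Step 1: Find the fundamental solution (x₁, y₁) of x² - 68y² = 1.
  Expand √68 as a continued fraction. a₀ = ⌊√68⌋ = 8; iterate m_{k+1} = d_k·a_k − m_k, d_{k+1} = (68 − m_{k+1}²)/d_k, a_{k+1} = ⌊(a₀ + m_{k+1})/d_{k+1}⌋ (starting m₀ = 0, d₀ = 1), with convergents p_k = a_k·p_{k-1} + p_{k-2}, q_k = a_k·q_{k-1} + q_{k-2} (p₋₁ = 1, q₋₁ = 0):
  k = 0: a₀ = 8; p₀/q₀ = 8/1; p₀² − 68·q₀² = 64 − 68 = -4.
  k = 1: m = 8, d = 4, a = ⌊(8 + 8)/4⌋ = 4; p/q = (4·8 + 1)/(4·1 + 0) = 33/4; p² − 68·q² = 1089 − 1088 = 1.
  The first convergent with p² − 68·q² = 1 gives the fundamental solution (x₁, y₁) = (33, 4).
Step 2: Apply the recurrence (x_{n+1}, y_{n+1}) = (x₁x_n + 68y₁y_n, x₁y_n + y₁x_n) repeatedly.
  From (x_1, y_1) = (33, 4): x_2 = 33·33 + 68·4·4 = 2177; y_2 = 33·4 + 4·33 = 264.
Step 3: Verify x_2² - 68·y_2² = 4739329 - 4739328 = 1 (should be 1). ✓

(x_1, y_1) = (33, 4); (x_2, y_2) = (2177, 264).


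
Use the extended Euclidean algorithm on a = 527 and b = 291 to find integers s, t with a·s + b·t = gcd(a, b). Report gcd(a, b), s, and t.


Euclidean algorithm on (527, 291) — divide until remainder is 0:
  527 = 1 · 291 + 236
  291 = 1 · 236 + 55
  236 = 4 · 55 + 16
  55 = 3 · 16 + 7
  16 = 2 · 7 + 2
  7 = 3 · 2 + 1
  2 = 2 · 1 + 0
gcd(527, 291) = 1.
Track Bezout coefficients alongside the remainders: start with r₀ = 527 = a·1 + b·0 (s = 1, t = 0) and r₁ = 291 = a·0 + b·1 (s = 0, t = 1); each new remainder r_{k+1} = r_{k-1} − q_k·r_k inherits s_{k+1} = s_{k-1} − q_k·s_k, t_{k+1} = t_{k-1} − q_k·t_k, so r_k = a·s_k + b·t_k at every step:
  q = 1: r = 236, s = 1 − 1·0 = 1, t = 0 − 1·1 = -1  (check: 527·1 + 291·(-1) = 236)
  q = 1: r = 55, s = 0 − 1·1 = -1, t = 1 − 1·(-1) = 2  (check: 527·(-1) + 291·2 = 55)
  q = 4: r = 16, s = 1 − 4·(-1) = 5, t = -1 − 4·2 = -9  (check: 527·5 + 291·(-9) = 16)
  q = 3: r = 7, s = -1 − 3·5 = -16, t = 2 − 3·(-9) = 29  (check: 527·(-16) + 291·29 = 7)
  q = 2: r = 2, s = 5 − 2·(-16) = 37, t = -9 − 2·29 = -67  (check: 527·37 + 291·(-67) = 2)
  q = 3: r = 1, s = -16 − 3·37 = -127, t = 29 − 3·(-67) = 230  (check: 527·(-127) + 291·230 = 1)
The row with r = 1 (the gcd) gives the Bezout coefficients s = -127, t = 230.
Result: 527 · (-127) + 291 · (230) = 1.

gcd(527, 291) = 1; s = -127, t = 230 (check: 527·(-127) + 291·230 = 1).


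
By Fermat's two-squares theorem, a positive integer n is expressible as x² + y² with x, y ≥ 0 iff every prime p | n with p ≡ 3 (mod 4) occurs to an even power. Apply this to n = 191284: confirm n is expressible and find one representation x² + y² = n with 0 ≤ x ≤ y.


Step 1: Factor n = 191284 = 2^2 · 17 · 29 · 97.
Step 2: Check the mod-4 condition on each prime factor: 2 = 2 (special); 17 ≡ 1 (mod 4), exponent 1; 29 ≡ 1 (mod 4), exponent 1; 97 ≡ 1 (mod 4), exponent 1.
All primes ≡ 3 (mod 4) appear to even exponent (or don't appear), so by the two-squares theorem n IS expressible as a sum of two squares.
Step 3: Build a representation. Group n = k² · m with k = 2 and m = 17 · 29 · 97 = 47821 (a product of primes ≡ 1 (mod 4)); a representation of m scales to one of n via (k·x)² + (k·y)² = k²(x² + y²). Each prime p ≡ 1 (mod 4) is itself a sum of two squares; find a² by testing p − a² for a perfect square:
  17: 17 − 1² = 16 = 4² ⇒ 17 = 1² + 4².
  29: 29 − 1² = 28, 29 − 2² = 25 = 5² ⇒ 29 = 2² + 5².
  97: 97 − 1² = 96, 97 − 2² = 93, 97 − 3² = 88, 97 − 4² = 81 = 9² ⇒ 97 = 4² + 9².
  Combine using the Brahmagupta–Fibonacci identity (a² + b²)(c² + d²) = (ac − bd)² + (ad + bc)² = (ac + bd)² + (ad − bc)²:
  17 · 29 = 493: from (1² + 4²)(2² + 5²), take (1·2 − 4·5, 1·5 + 4·2) = (2 − 20, 5 + 8) = (-18, 13); dropping signs (only squares matter) gives (18, 13); check 18² + 13² = 324 + 169 = 493 ✓.
  493 · 97 = 47821: from (18² + 13²)(4² + 9²), take (18·4 − 13·9, 18·9 + 13·4) = (72 − 117, 162 + 52) = (-45, 214); dropping signs (only squares matter) gives (45, 214); check 45² + 214² = 2025 + 45796 = 47821 ✓.
  Scale by k = 2: (2·45, 2·214) = (90, 428).
Step 4: Order so x ≤ y and verify: 90² + 428² = 8100 + 183184 = 191284 = n. ✓

n = 191284 = 90² + 428² (one valid representation with x ≤ y).


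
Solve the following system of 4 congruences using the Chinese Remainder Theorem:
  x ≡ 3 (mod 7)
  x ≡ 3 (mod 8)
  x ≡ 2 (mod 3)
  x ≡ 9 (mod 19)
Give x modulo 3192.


Product of moduli M = 7 · 8 · 3 · 19 = 3192.
Merge one congruence at a time:
  Start: x ≡ 3 (mod 7).
  Combine with x ≡ 3 (mod 8); new modulus lcm = 56.
    Write x = 3 + 7·t and substitute into x ≡ 3 (mod 8): 7·t ≡ 3 − 3 = 0 (mod 8).
    The inverse of 7 mod 8 is 7 (since 7·7 = 49 = 6·8 + 1), so t ≡ 7·0 = 0 ≡ 0 (mod 8).
    Then x = 3 + 7·0 = 3, valid modulo lcm(7, 8) = 56: x ≡ 3 (mod 56).
  Combine with x ≡ 2 (mod 3); new modulus lcm = 168.
    Write x = 3 + 56·t and substitute into x ≡ 2 (mod 3): 56·t ≡ 2 − 3 = -1 (mod 3).
    Reduce coefficients mod 3: 2·t ≡ 2 (mod 3).
    The inverse of 2 mod 3 is 2 (since 2·2 = 4 = 1·3 + 1), so t ≡ 2·2 = 4 ≡ 1 (mod 3).
    Then x = 3 + 56·1 = 59, valid modulo lcm(56, 3) = 168: x ≡ 59 (mod 168).
  Combine with x ≡ 9 (mod 19); new modulus lcm = 3192.
    Write x = 59 + 168·t and substitute into x ≡ 9 (mod 19): 168·t ≡ 9 − 59 = -50 (mod 19).
    Reduce coefficients mod 19: 16·t ≡ 7 (mod 19).
    The inverse of 16 mod 19 is 6 (since 16·6 = 96 = 5·19 + 1), so t ≡ 6·7 = 42 ≡ 4 (mod 19).
    Then x = 59 + 168·4 = 731, valid modulo lcm(168, 19) = 3192: x ≡ 731 (mod 3192).
Verify against each original: 731 mod 7 = 3, 731 mod 8 = 3, 731 mod 3 = 2, 731 mod 19 = 9.

x ≡ 731 (mod 3192).


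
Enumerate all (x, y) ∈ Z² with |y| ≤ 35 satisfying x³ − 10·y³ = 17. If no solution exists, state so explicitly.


The equation is x³ - 10y³ = 17. For fixed y, x³ = 10·y³ + 17, so a solution requires the RHS to be a perfect cube.
Strategy: iterate y from -35 to 35, compute RHS = 10·y³ + 17, and check whether it is a (positive or negative) perfect cube.
Check small values of y:
  y = 0: RHS = 17 is not a perfect cube.
  y = 1: RHS = 27 = (3)³ ⇒ x = 3 works.
  y = -1: RHS = 7 is not a perfect cube.
  y = 2: RHS = 97 is not a perfect cube.
  y = -2: RHS = -63 is not a perfect cube.
  y = 3: RHS = 287 is not a perfect cube.
  y = -3: RHS = -253 is not a perfect cube.
Continuing the search up to |y| = 35 finds no further solutions beyond those listed.
Collected solutions: (3, 1).

Solutions (with |y| ≤ 35): (3, 1).


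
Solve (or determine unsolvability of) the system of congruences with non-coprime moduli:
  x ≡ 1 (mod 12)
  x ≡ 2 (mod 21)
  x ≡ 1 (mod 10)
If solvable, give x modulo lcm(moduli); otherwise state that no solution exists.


Moduli 12, 21, 10 are not pairwise coprime, so CRT works modulo lcm(m_i) when all pairwise compatibility conditions hold.
Pairwise compatibility: gcd(m_i, m_j) must divide a_i - a_j for every pair.
Merge one congruence at a time:
  Start: x ≡ 1 (mod 12).
  Combine with x ≡ 2 (mod 21): gcd(12, 21) = 3, and 2 - 1 = 1 is NOT divisible by 3.
    ⇒ system is inconsistent (no integer solution).

No solution (the system is inconsistent).


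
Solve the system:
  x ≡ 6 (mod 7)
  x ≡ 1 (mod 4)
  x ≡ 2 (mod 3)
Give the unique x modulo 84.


Moduli 7, 4, 3 are pairwise coprime; by CRT there is a unique solution modulo M = 7 · 4 · 3 = 84.
Solve pairwise, accumulating the modulus:
  Start with x ≡ 6 (mod 7).
  Combine with x ≡ 1 (mod 4): since gcd(7, 4) = 1, we get a unique residue mod 28.
    Write x = 6 + 7·t and substitute into x ≡ 1 (mod 4): 7·t ≡ 1 − 6 = -5 (mod 4).
    Reduce coefficients mod 4: 3·t ≡ 3 (mod 4).
    The inverse of 3 mod 4 is 3 (since 3·3 = 9 = 2·4 + 1), so t ≡ 3·3 = 9 ≡ 1 (mod 4).
    Then x = 6 + 7·1 = 13, valid modulo lcm(7, 4) = 28: x ≡ 13 (mod 28).
  Combine with x ≡ 2 (mod 3): since gcd(28, 3) = 1, we get a unique residue mod 84.
    Write x = 13 + 28·t and substitute into x ≡ 2 (mod 3): 28·t ≡ 2 − 13 = -11 (mod 3).
    Reduce coefficients mod 3: 1·t ≡ 1 (mod 3).
    So t ≡ 1 (mod 3).
    Then x = 13 + 28·1 = 41, valid modulo lcm(28, 3) = 84: x ≡ 41 (mod 84).
Verify: 41 mod 7 = 6 ✓, 41 mod 4 = 1 ✓, 41 mod 3 = 2 ✓.

x ≡ 41 (mod 84).


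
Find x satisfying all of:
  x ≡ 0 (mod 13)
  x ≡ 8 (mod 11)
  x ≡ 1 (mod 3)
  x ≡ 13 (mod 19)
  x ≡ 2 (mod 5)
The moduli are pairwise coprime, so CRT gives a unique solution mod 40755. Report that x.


Product of moduli M = 13 · 11 · 3 · 19 · 5 = 40755.
Merge one congruence at a time:
  Start: x ≡ 0 (mod 13).
  Combine with x ≡ 8 (mod 11); new modulus lcm = 143.
    Write x = 0 + 13·t and substitute into x ≡ 8 (mod 11): 13·t ≡ 8 − 0 = 8 (mod 11).
    Reduce coefficients mod 11: 2·t ≡ 8 (mod 11).
    The inverse of 2 mod 11 is 6 (since 2·6 = 12 = 1·11 + 1), so t ≡ 6·8 = 48 ≡ 4 (mod 11).
    Then x = 0 + 13·4 = 52, valid modulo lcm(13, 11) = 143: x ≡ 52 (mod 143).
  Combine with x ≡ 1 (mod 3); new modulus lcm = 429.
    Write x = 52 + 143·t and substitute into x ≡ 1 (mod 3): 143·t ≡ 1 − 52 = -51 (mod 3).
    Reduce coefficients mod 3: 2·t ≡ 0 (mod 3).
    The inverse of 2 mod 3 is 2 (since 2·2 = 4 = 1·3 + 1), so t ≡ 2·0 = 0 ≡ 0 (mod 3).
    Then x = 52 + 143·0 = 52, valid modulo lcm(143, 3) = 429: x ≡ 52 (mod 429).
  Combine with x ≡ 13 (mod 19); new modulus lcm = 8151.
    Write x = 52 + 429·t and substitute into x ≡ 13 (mod 19): 429·t ≡ 13 − 52 = -39 (mod 19).
    Reduce coefficients mod 19: 11·t ≡ 18 (mod 19).
    The inverse of 11 mod 19 is 7 (since 11·7 = 77 = 4·19 + 1), so t ≡ 7·18 = 126 ≡ 12 (mod 19).
    Then x = 52 + 429·12 = 5200, valid modulo lcm(429, 19) = 8151: x ≡ 5200 (mod 8151).
  Combine with x ≡ 2 (mod 5); new modulus lcm = 40755.
    Write x = 5200 + 8151·t and substitute into x ≡ 2 (mod 5): 8151·t ≡ 2 − 5200 = -5198 (mod 5).
    Reduce coefficients mod 5: 1·t ≡ 2 (mod 5).
    So t ≡ 2 (mod 5).
    Then x = 5200 + 8151·2 = 21502, valid modulo lcm(8151, 5) = 40755: x ≡ 21502 (mod 40755).
Verify against each original: 21502 mod 13 = 0, 21502 mod 11 = 8, 21502 mod 3 = 1, 21502 mod 19 = 13, 21502 mod 5 = 2.

x ≡ 21502 (mod 40755).


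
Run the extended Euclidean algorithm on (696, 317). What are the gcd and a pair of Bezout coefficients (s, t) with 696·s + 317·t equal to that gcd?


Euclidean algorithm on (696, 317) — divide until remainder is 0:
  696 = 2 · 317 + 62
  317 = 5 · 62 + 7
  62 = 8 · 7 + 6
  7 = 1 · 6 + 1
  6 = 6 · 1 + 0
gcd(696, 317) = 1.
Track Bezout coefficients alongside the remainders: start with r₀ = 696 = a·1 + b·0 (s = 1, t = 0) and r₁ = 317 = a·0 + b·1 (s = 0, t = 1); each new remainder r_{k+1} = r_{k-1} − q_k·r_k inherits s_{k+1} = s_{k-1} − q_k·s_k, t_{k+1} = t_{k-1} − q_k·t_k, so r_k = a·s_k + b·t_k at every step:
  q = 2: r = 62, s = 1 − 2·0 = 1, t = 0 − 2·1 = -2  (check: 696·1 + 317·(-2) = 62)
  q = 5: r = 7, s = 0 − 5·1 = -5, t = 1 − 5·(-2) = 11  (check: 696·(-5) + 317·11 = 7)
  q = 8: r = 6, s = 1 − 8·(-5) = 41, t = -2 − 8·11 = -90  (check: 696·41 + 317·(-90) = 6)
  q = 1: r = 1, s = -5 − 1·41 = -46, t = 11 − 1·(-90) = 101  (check: 696·(-46) + 317·101 = 1)
The row with r = 1 (the gcd) gives the Bezout coefficients s = -46, t = 101.
Result: 696 · (-46) + 317 · (101) = 1.

gcd(696, 317) = 1; s = -46, t = 101 (check: 696·(-46) + 317·101 = 1).


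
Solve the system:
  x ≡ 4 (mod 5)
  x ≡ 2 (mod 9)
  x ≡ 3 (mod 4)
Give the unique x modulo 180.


Moduli 5, 9, 4 are pairwise coprime; by CRT there is a unique solution modulo M = 5 · 9 · 4 = 180.
Solve pairwise, accumulating the modulus:
  Start with x ≡ 4 (mod 5).
  Combine with x ≡ 2 (mod 9): since gcd(5, 9) = 1, we get a unique residue mod 45.
    Write x = 4 + 5·t and substitute into x ≡ 2 (mod 9): 5·t ≡ 2 − 4 = -2 (mod 9).
    Reduce coefficients mod 9: 5·t ≡ 7 (mod 9).
    The inverse of 5 mod 9 is 2 (since 5·2 = 10 = 1·9 + 1), so t ≡ 2·7 = 14 ≡ 5 (mod 9).
    Then x = 4 + 5·5 = 29, valid modulo lcm(5, 9) = 45: x ≡ 29 (mod 45).
  Combine with x ≡ 3 (mod 4): since gcd(45, 4) = 1, we get a unique residue mod 180.
    Write x = 29 + 45·t and substitute into x ≡ 3 (mod 4): 45·t ≡ 3 − 29 = -26 (mod 4).
    Reduce coefficients mod 4: 1·t ≡ 2 (mod 4).
    So t ≡ 2 (mod 4).
    Then x = 29 + 45·2 = 119, valid modulo lcm(45, 4) = 180: x ≡ 119 (mod 180).
Verify: 119 mod 5 = 4 ✓, 119 mod 9 = 2 ✓, 119 mod 4 = 3 ✓.

x ≡ 119 (mod 180).


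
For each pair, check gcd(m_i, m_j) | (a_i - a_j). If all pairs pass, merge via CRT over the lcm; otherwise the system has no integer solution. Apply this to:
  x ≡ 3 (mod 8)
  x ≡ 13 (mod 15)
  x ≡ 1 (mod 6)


Moduli 8, 15, 6 are not pairwise coprime, so CRT works modulo lcm(m_i) when all pairwise compatibility conditions hold.
Pairwise compatibility: gcd(m_i, m_j) must divide a_i - a_j for every pair.
Merge one congruence at a time:
  Start: x ≡ 3 (mod 8).
  Combine with x ≡ 13 (mod 15): gcd(8, 15) = 1; 13 - 3 = 10, which IS divisible by 1, so compatible.
    Write x = 3 + 8·t and substitute into x ≡ 13 (mod 15): 8·t ≡ 13 − 3 = 10 (mod 15).
    The inverse of 8 mod 15 is 2 (since 8·2 = 16 = 1·15 + 1), so t ≡ 2·10 = 20 ≡ 5 (mod 15).
    Then x = 3 + 8·5 = 43, valid modulo lcm(8, 15) = 120: x ≡ 43 (mod 120).
  Combine with x ≡ 1 (mod 6): gcd(120, 6) = 6; 1 - 43 = -42, which IS divisible by 6, so compatible.
    Write x = 43 + 120·t and substitute into x ≡ 1 (mod 6): 120·t ≡ 1 − 43 = -42 (mod 6).
    Divide the congruence (and modulus) by g = 6: 20·t ≡ -7 (mod 1).
    Modulo 1 every t works; take t = 0.
    Then x = 43 + 120·0 = 43, valid modulo lcm(120, 6) = 120: x ≡ 43 (mod 120).
Verify: 43 mod 8 = 3, 43 mod 15 = 13, 43 mod 6 = 1.

x ≡ 43 (mod 120).


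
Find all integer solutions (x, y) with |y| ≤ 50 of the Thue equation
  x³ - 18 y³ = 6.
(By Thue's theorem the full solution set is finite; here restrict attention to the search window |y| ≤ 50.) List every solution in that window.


The equation is x³ - 18y³ = 6. For fixed y, x³ = 18·y³ + 6, so a solution requires the RHS to be a perfect cube.
Strategy: iterate y from -50 to 50, compute RHS = 18·y³ + 6, and check whether it is a (positive or negative) perfect cube.
Check small values of y:
  y = 0: RHS = 6 is not a perfect cube.
  y = 1: RHS = 24 is not a perfect cube.
  y = -1: RHS = -12 is not a perfect cube.
  y = 2: RHS = 150 is not a perfect cube.
  y = -2: RHS = -138 is not a perfect cube.
  y = 3: RHS = 492 is not a perfect cube.
  y = -3: RHS = -480 is not a perfect cube.
Continuing the search up to |y| = 50 finds no solutions either.
No (x, y) in the scanned range satisfies the equation.

No integer solutions with |y| ≤ 50.
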